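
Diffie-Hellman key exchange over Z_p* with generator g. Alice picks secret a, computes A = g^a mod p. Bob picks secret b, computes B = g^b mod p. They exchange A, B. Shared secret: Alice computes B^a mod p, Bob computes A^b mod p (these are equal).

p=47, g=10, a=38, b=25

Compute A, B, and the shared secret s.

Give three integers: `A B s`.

Answer: 7 41 2

Derivation:
A = 10^38 mod 47  (bits of 38 = 100110)
  bit 0 = 1: r = r^2 * 10 mod 47 = 1^2 * 10 = 1*10 = 10
  bit 1 = 0: r = r^2 mod 47 = 10^2 = 6
  bit 2 = 0: r = r^2 mod 47 = 6^2 = 36
  bit 3 = 1: r = r^2 * 10 mod 47 = 36^2 * 10 = 27*10 = 35
  bit 4 = 1: r = r^2 * 10 mod 47 = 35^2 * 10 = 3*10 = 30
  bit 5 = 0: r = r^2 mod 47 = 30^2 = 7
  -> A = 7
B = 10^25 mod 47  (bits of 25 = 11001)
  bit 0 = 1: r = r^2 * 10 mod 47 = 1^2 * 10 = 1*10 = 10
  bit 1 = 1: r = r^2 * 10 mod 47 = 10^2 * 10 = 6*10 = 13
  bit 2 = 0: r = r^2 mod 47 = 13^2 = 28
  bit 3 = 0: r = r^2 mod 47 = 28^2 = 32
  bit 4 = 1: r = r^2 * 10 mod 47 = 32^2 * 10 = 37*10 = 41
  -> B = 41
s = B^a = 41^38 mod 47  (bits of 38 = 100110)
  bit 0 = 1: r = r^2 * 41 mod 47 = 1^2 * 41 = 1*41 = 41
  bit 1 = 0: r = r^2 mod 47 = 41^2 = 36
  bit 2 = 0: r = r^2 mod 47 = 36^2 = 27
  bit 3 = 1: r = r^2 * 41 mod 47 = 27^2 * 41 = 24*41 = 44
  bit 4 = 1: r = r^2 * 41 mod 47 = 44^2 * 41 = 9*41 = 40
  bit 5 = 0: r = r^2 mod 47 = 40^2 = 2
  -> s = B^a = 2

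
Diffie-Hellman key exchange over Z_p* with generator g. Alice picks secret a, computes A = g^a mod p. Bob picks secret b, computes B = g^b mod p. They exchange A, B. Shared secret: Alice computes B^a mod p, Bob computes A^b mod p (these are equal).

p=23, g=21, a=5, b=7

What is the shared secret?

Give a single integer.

A = 21^5 mod 23  (bits of 5 = 101)
  bit 0 = 1: r = r^2 * 21 mod 23 = 1^2 * 21 = 1*21 = 21
  bit 1 = 0: r = r^2 mod 23 = 21^2 = 4
  bit 2 = 1: r = r^2 * 21 mod 23 = 4^2 * 21 = 16*21 = 14
  -> A = 14
B = 21^7 mod 23  (bits of 7 = 111)
  bit 0 = 1: r = r^2 * 21 mod 23 = 1^2 * 21 = 1*21 = 21
  bit 1 = 1: r = r^2 * 21 mod 23 = 21^2 * 21 = 4*21 = 15
  bit 2 = 1: r = r^2 * 21 mod 23 = 15^2 * 21 = 18*21 = 10
  -> B = 10
s = B^a = 10^5 mod 23  (bits of 5 = 101)
  bit 0 = 1: r = r^2 * 10 mod 23 = 1^2 * 10 = 1*10 = 10
  bit 1 = 0: r = r^2 mod 23 = 10^2 = 8
  bit 2 = 1: r = r^2 * 10 mod 23 = 8^2 * 10 = 18*10 = 19
  -> s = B^a = 19

Answer: 19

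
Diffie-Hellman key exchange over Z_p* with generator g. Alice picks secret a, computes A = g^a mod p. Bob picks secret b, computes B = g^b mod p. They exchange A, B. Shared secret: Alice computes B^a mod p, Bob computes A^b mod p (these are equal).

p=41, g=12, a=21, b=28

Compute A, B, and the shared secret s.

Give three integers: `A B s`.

Answer: 29 23 23

Derivation:
A = 12^21 mod 41  (bits of 21 = 10101)
  bit 0 = 1: r = r^2 * 12 mod 41 = 1^2 * 12 = 1*12 = 12
  bit 1 = 0: r = r^2 mod 41 = 12^2 = 21
  bit 2 = 1: r = r^2 * 12 mod 41 = 21^2 * 12 = 31*12 = 3
  bit 3 = 0: r = r^2 mod 41 = 3^2 = 9
  bit 4 = 1: r = r^2 * 12 mod 41 = 9^2 * 12 = 40*12 = 29
  -> A = 29
B = 12^28 mod 41  (bits of 28 = 11100)
  bit 0 = 1: r = r^2 * 12 mod 41 = 1^2 * 12 = 1*12 = 12
  bit 1 = 1: r = r^2 * 12 mod 41 = 12^2 * 12 = 21*12 = 6
  bit 2 = 1: r = r^2 * 12 mod 41 = 6^2 * 12 = 36*12 = 22
  bit 3 = 0: r = r^2 mod 41 = 22^2 = 33
  bit 4 = 0: r = r^2 mod 41 = 33^2 = 23
  -> B = 23
s = B^a = 23^21 mod 41  (bits of 21 = 10101)
  bit 0 = 1: r = r^2 * 23 mod 41 = 1^2 * 23 = 1*23 = 23
  bit 1 = 0: r = r^2 mod 41 = 23^2 = 37
  bit 2 = 1: r = r^2 * 23 mod 41 = 37^2 * 23 = 16*23 = 40
  bit 3 = 0: r = r^2 mod 41 = 40^2 = 1
  bit 4 = 1: r = r^2 * 23 mod 41 = 1^2 * 23 = 1*23 = 23
  -> s = B^a = 23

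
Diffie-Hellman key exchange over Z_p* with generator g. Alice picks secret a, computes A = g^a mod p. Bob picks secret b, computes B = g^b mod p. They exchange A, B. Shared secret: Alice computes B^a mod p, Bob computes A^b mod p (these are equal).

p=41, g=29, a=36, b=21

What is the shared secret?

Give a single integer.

Answer: 4

Derivation:
A = 29^36 mod 41  (bits of 36 = 100100)
  bit 0 = 1: r = r^2 * 29 mod 41 = 1^2 * 29 = 1*29 = 29
  bit 1 = 0: r = r^2 mod 41 = 29^2 = 21
  bit 2 = 0: r = r^2 mod 41 = 21^2 = 31
  bit 3 = 1: r = r^2 * 29 mod 41 = 31^2 * 29 = 18*29 = 30
  bit 4 = 0: r = r^2 mod 41 = 30^2 = 39
  bit 5 = 0: r = r^2 mod 41 = 39^2 = 4
  -> A = 4
B = 29^21 mod 41  (bits of 21 = 10101)
  bit 0 = 1: r = r^2 * 29 mod 41 = 1^2 * 29 = 1*29 = 29
  bit 1 = 0: r = r^2 mod 41 = 29^2 = 21
  bit 2 = 1: r = r^2 * 29 mod 41 = 21^2 * 29 = 31*29 = 38
  bit 3 = 0: r = r^2 mod 41 = 38^2 = 9
  bit 4 = 1: r = r^2 * 29 mod 41 = 9^2 * 29 = 40*29 = 12
  -> B = 12
s = B^a = 12^36 mod 41  (bits of 36 = 100100)
  bit 0 = 1: r = r^2 * 12 mod 41 = 1^2 * 12 = 1*12 = 12
  bit 1 = 0: r = r^2 mod 41 = 12^2 = 21
  bit 2 = 0: r = r^2 mod 41 = 21^2 = 31
  bit 3 = 1: r = r^2 * 12 mod 41 = 31^2 * 12 = 18*12 = 11
  bit 4 = 0: r = r^2 mod 41 = 11^2 = 39
  bit 5 = 0: r = r^2 mod 41 = 39^2 = 4
  -> s = B^a = 4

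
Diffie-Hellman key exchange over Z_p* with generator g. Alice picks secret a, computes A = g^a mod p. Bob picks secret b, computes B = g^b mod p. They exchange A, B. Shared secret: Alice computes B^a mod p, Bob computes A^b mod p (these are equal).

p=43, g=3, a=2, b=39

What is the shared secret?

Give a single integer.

A = 3^2 mod 43  (bits of 2 = 10)
  bit 0 = 1: r = r^2 * 3 mod 43 = 1^2 * 3 = 1*3 = 3
  bit 1 = 0: r = r^2 mod 43 = 3^2 = 9
  -> A = 9
B = 3^39 mod 43  (bits of 39 = 100111)
  bit 0 = 1: r = r^2 * 3 mod 43 = 1^2 * 3 = 1*3 = 3
  bit 1 = 0: r = r^2 mod 43 = 3^2 = 9
  bit 2 = 0: r = r^2 mod 43 = 9^2 = 38
  bit 3 = 1: r = r^2 * 3 mod 43 = 38^2 * 3 = 25*3 = 32
  bit 4 = 1: r = r^2 * 3 mod 43 = 32^2 * 3 = 35*3 = 19
  bit 5 = 1: r = r^2 * 3 mod 43 = 19^2 * 3 = 17*3 = 8
  -> B = 8
s = B^a = 8^2 mod 43  (bits of 2 = 10)
  bit 0 = 1: r = r^2 * 8 mod 43 = 1^2 * 8 = 1*8 = 8
  bit 1 = 0: r = r^2 mod 43 = 8^2 = 21
  -> s = B^a = 21

Answer: 21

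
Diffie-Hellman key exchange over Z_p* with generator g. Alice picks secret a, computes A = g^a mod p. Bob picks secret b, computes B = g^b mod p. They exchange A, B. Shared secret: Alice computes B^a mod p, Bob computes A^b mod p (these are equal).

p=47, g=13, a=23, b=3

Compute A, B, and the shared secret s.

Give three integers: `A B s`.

Answer: 46 35 46

Derivation:
A = 13^23 mod 47  (bits of 23 = 10111)
  bit 0 = 1: r = r^2 * 13 mod 47 = 1^2 * 13 = 1*13 = 13
  bit 1 = 0: r = r^2 mod 47 = 13^2 = 28
  bit 2 = 1: r = r^2 * 13 mod 47 = 28^2 * 13 = 32*13 = 40
  bit 3 = 1: r = r^2 * 13 mod 47 = 40^2 * 13 = 2*13 = 26
  bit 4 = 1: r = r^2 * 13 mod 47 = 26^2 * 13 = 18*13 = 46
  -> A = 46
B = 13^3 mod 47  (bits of 3 = 11)
  bit 0 = 1: r = r^2 * 13 mod 47 = 1^2 * 13 = 1*13 = 13
  bit 1 = 1: r = r^2 * 13 mod 47 = 13^2 * 13 = 28*13 = 35
  -> B = 35
s = B^a = 35^23 mod 47  (bits of 23 = 10111)
  bit 0 = 1: r = r^2 * 35 mod 47 = 1^2 * 35 = 1*35 = 35
  bit 1 = 0: r = r^2 mod 47 = 35^2 = 3
  bit 2 = 1: r = r^2 * 35 mod 47 = 3^2 * 35 = 9*35 = 33
  bit 3 = 1: r = r^2 * 35 mod 47 = 33^2 * 35 = 8*35 = 45
  bit 4 = 1: r = r^2 * 35 mod 47 = 45^2 * 35 = 4*35 = 46
  -> s = B^a = 46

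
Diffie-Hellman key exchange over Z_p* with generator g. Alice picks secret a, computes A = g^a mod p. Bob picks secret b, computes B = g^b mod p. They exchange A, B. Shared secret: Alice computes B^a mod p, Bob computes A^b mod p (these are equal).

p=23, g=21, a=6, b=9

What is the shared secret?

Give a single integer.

Answer: 12

Derivation:
A = 21^6 mod 23  (bits of 6 = 110)
  bit 0 = 1: r = r^2 * 21 mod 23 = 1^2 * 21 = 1*21 = 21
  bit 1 = 1: r = r^2 * 21 mod 23 = 21^2 * 21 = 4*21 = 15
  bit 2 = 0: r = r^2 mod 23 = 15^2 = 18
  -> A = 18
B = 21^9 mod 23  (bits of 9 = 1001)
  bit 0 = 1: r = r^2 * 21 mod 23 = 1^2 * 21 = 1*21 = 21
  bit 1 = 0: r = r^2 mod 23 = 21^2 = 4
  bit 2 = 0: r = r^2 mod 23 = 4^2 = 16
  bit 3 = 1: r = r^2 * 21 mod 23 = 16^2 * 21 = 3*21 = 17
  -> B = 17
s = B^a = 17^6 mod 23  (bits of 6 = 110)
  bit 0 = 1: r = r^2 * 17 mod 23 = 1^2 * 17 = 1*17 = 17
  bit 1 = 1: r = r^2 * 17 mod 23 = 17^2 * 17 = 13*17 = 14
  bit 2 = 0: r = r^2 mod 23 = 14^2 = 12
  -> s = B^a = 12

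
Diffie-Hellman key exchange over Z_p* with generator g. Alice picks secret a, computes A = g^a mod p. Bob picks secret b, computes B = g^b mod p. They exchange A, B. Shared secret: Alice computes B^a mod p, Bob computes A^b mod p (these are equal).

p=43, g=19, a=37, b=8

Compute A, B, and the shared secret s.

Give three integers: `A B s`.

A = 19^37 mod 43  (bits of 37 = 100101)
  bit 0 = 1: r = r^2 * 19 mod 43 = 1^2 * 19 = 1*19 = 19
  bit 1 = 0: r = r^2 mod 43 = 19^2 = 17
  bit 2 = 0: r = r^2 mod 43 = 17^2 = 31
  bit 3 = 1: r = r^2 * 19 mod 43 = 31^2 * 19 = 15*19 = 27
  bit 4 = 0: r = r^2 mod 43 = 27^2 = 41
  bit 5 = 1: r = r^2 * 19 mod 43 = 41^2 * 19 = 4*19 = 33
  -> A = 33
B = 19^8 mod 43  (bits of 8 = 1000)
  bit 0 = 1: r = r^2 * 19 mod 43 = 1^2 * 19 = 1*19 = 19
  bit 1 = 0: r = r^2 mod 43 = 19^2 = 17
  bit 2 = 0: r = r^2 mod 43 = 17^2 = 31
  bit 3 = 0: r = r^2 mod 43 = 31^2 = 15
  -> B = 15
s = B^a = 15^37 mod 43  (bits of 37 = 100101)
  bit 0 = 1: r = r^2 * 15 mod 43 = 1^2 * 15 = 1*15 = 15
  bit 1 = 0: r = r^2 mod 43 = 15^2 = 10
  bit 2 = 0: r = r^2 mod 43 = 10^2 = 14
  bit 3 = 1: r = r^2 * 15 mod 43 = 14^2 * 15 = 24*15 = 16
  bit 4 = 0: r = r^2 mod 43 = 16^2 = 41
  bit 5 = 1: r = r^2 * 15 mod 43 = 41^2 * 15 = 4*15 = 17
  -> s = B^a = 17

Answer: 33 15 17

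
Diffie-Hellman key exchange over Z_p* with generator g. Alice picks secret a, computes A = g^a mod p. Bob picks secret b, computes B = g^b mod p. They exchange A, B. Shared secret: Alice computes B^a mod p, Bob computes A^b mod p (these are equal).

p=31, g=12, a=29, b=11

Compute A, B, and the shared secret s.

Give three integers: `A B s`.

Answer: 13 21 3

Derivation:
A = 12^29 mod 31  (bits of 29 = 11101)
  bit 0 = 1: r = r^2 * 12 mod 31 = 1^2 * 12 = 1*12 = 12
  bit 1 = 1: r = r^2 * 12 mod 31 = 12^2 * 12 = 20*12 = 23
  bit 2 = 1: r = r^2 * 12 mod 31 = 23^2 * 12 = 2*12 = 24
  bit 3 = 0: r = r^2 mod 31 = 24^2 = 18
  bit 4 = 1: r = r^2 * 12 mod 31 = 18^2 * 12 = 14*12 = 13
  -> A = 13
B = 12^11 mod 31  (bits of 11 = 1011)
  bit 0 = 1: r = r^2 * 12 mod 31 = 1^2 * 12 = 1*12 = 12
  bit 1 = 0: r = r^2 mod 31 = 12^2 = 20
  bit 2 = 1: r = r^2 * 12 mod 31 = 20^2 * 12 = 28*12 = 26
  bit 3 = 1: r = r^2 * 12 mod 31 = 26^2 * 12 = 25*12 = 21
  -> B = 21
s = B^a = 21^29 mod 31  (bits of 29 = 11101)
  bit 0 = 1: r = r^2 * 21 mod 31 = 1^2 * 21 = 1*21 = 21
  bit 1 = 1: r = r^2 * 21 mod 31 = 21^2 * 21 = 7*21 = 23
  bit 2 = 1: r = r^2 * 21 mod 31 = 23^2 * 21 = 2*21 = 11
  bit 3 = 0: r = r^2 mod 31 = 11^2 = 28
  bit 4 = 1: r = r^2 * 21 mod 31 = 28^2 * 21 = 9*21 = 3
  -> s = B^a = 3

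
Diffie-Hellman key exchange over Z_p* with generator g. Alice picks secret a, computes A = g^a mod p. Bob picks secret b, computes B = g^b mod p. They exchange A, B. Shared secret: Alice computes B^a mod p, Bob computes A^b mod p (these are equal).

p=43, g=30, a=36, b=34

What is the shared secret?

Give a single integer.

A = 30^36 mod 43  (bits of 36 = 100100)
  bit 0 = 1: r = r^2 * 30 mod 43 = 1^2 * 30 = 1*30 = 30
  bit 1 = 0: r = r^2 mod 43 = 30^2 = 40
  bit 2 = 0: r = r^2 mod 43 = 40^2 = 9
  bit 3 = 1: r = r^2 * 30 mod 43 = 9^2 * 30 = 38*30 = 22
  bit 4 = 0: r = r^2 mod 43 = 22^2 = 11
  bit 5 = 0: r = r^2 mod 43 = 11^2 = 35
  -> A = 35
B = 30^34 mod 43  (bits of 34 = 100010)
  bit 0 = 1: r = r^2 * 30 mod 43 = 1^2 * 30 = 1*30 = 30
  bit 1 = 0: r = r^2 mod 43 = 30^2 = 40
  bit 2 = 0: r = r^2 mod 43 = 40^2 = 9
  bit 3 = 0: r = r^2 mod 43 = 9^2 = 38
  bit 4 = 1: r = r^2 * 30 mod 43 = 38^2 * 30 = 25*30 = 19
  bit 5 = 0: r = r^2 mod 43 = 19^2 = 17
  -> B = 17
s = B^a = 17^36 mod 43  (bits of 36 = 100100)
  bit 0 = 1: r = r^2 * 17 mod 43 = 1^2 * 17 = 1*17 = 17
  bit 1 = 0: r = r^2 mod 43 = 17^2 = 31
  bit 2 = 0: r = r^2 mod 43 = 31^2 = 15
  bit 3 = 1: r = r^2 * 17 mod 43 = 15^2 * 17 = 10*17 = 41
  bit 4 = 0: r = r^2 mod 43 = 41^2 = 4
  bit 5 = 0: r = r^2 mod 43 = 4^2 = 16
  -> s = B^a = 16

Answer: 16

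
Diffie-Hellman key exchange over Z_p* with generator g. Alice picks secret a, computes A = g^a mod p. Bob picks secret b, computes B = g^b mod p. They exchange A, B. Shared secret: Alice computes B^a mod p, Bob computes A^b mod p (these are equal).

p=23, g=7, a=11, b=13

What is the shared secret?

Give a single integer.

Answer: 22

Derivation:
A = 7^11 mod 23  (bits of 11 = 1011)
  bit 0 = 1: r = r^2 * 7 mod 23 = 1^2 * 7 = 1*7 = 7
  bit 1 = 0: r = r^2 mod 23 = 7^2 = 3
  bit 2 = 1: r = r^2 * 7 mod 23 = 3^2 * 7 = 9*7 = 17
  bit 3 = 1: r = r^2 * 7 mod 23 = 17^2 * 7 = 13*7 = 22
  -> A = 22
B = 7^13 mod 23  (bits of 13 = 1101)
  bit 0 = 1: r = r^2 * 7 mod 23 = 1^2 * 7 = 1*7 = 7
  bit 1 = 1: r = r^2 * 7 mod 23 = 7^2 * 7 = 3*7 = 21
  bit 2 = 0: r = r^2 mod 23 = 21^2 = 4
  bit 3 = 1: r = r^2 * 7 mod 23 = 4^2 * 7 = 16*7 = 20
  -> B = 20
s = B^a = 20^11 mod 23  (bits of 11 = 1011)
  bit 0 = 1: r = r^2 * 20 mod 23 = 1^2 * 20 = 1*20 = 20
  bit 1 = 0: r = r^2 mod 23 = 20^2 = 9
  bit 2 = 1: r = r^2 * 20 mod 23 = 9^2 * 20 = 12*20 = 10
  bit 3 = 1: r = r^2 * 20 mod 23 = 10^2 * 20 = 8*20 = 22
  -> s = B^a = 22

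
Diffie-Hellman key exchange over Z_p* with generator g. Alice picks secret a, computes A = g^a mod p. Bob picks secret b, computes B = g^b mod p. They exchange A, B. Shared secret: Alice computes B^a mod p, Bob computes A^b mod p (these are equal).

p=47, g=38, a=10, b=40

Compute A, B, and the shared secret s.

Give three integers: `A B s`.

Answer: 7 4 6

Derivation:
A = 38^10 mod 47  (bits of 10 = 1010)
  bit 0 = 1: r = r^2 * 38 mod 47 = 1^2 * 38 = 1*38 = 38
  bit 1 = 0: r = r^2 mod 47 = 38^2 = 34
  bit 2 = 1: r = r^2 * 38 mod 47 = 34^2 * 38 = 28*38 = 30
  bit 3 = 0: r = r^2 mod 47 = 30^2 = 7
  -> A = 7
B = 38^40 mod 47  (bits of 40 = 101000)
  bit 0 = 1: r = r^2 * 38 mod 47 = 1^2 * 38 = 1*38 = 38
  bit 1 = 0: r = r^2 mod 47 = 38^2 = 34
  bit 2 = 1: r = r^2 * 38 mod 47 = 34^2 * 38 = 28*38 = 30
  bit 3 = 0: r = r^2 mod 47 = 30^2 = 7
  bit 4 = 0: r = r^2 mod 47 = 7^2 = 2
  bit 5 = 0: r = r^2 mod 47 = 2^2 = 4
  -> B = 4
s = B^a = 4^10 mod 47  (bits of 10 = 1010)
  bit 0 = 1: r = r^2 * 4 mod 47 = 1^2 * 4 = 1*4 = 4
  bit 1 = 0: r = r^2 mod 47 = 4^2 = 16
  bit 2 = 1: r = r^2 * 4 mod 47 = 16^2 * 4 = 21*4 = 37
  bit 3 = 0: r = r^2 mod 47 = 37^2 = 6
  -> s = B^a = 6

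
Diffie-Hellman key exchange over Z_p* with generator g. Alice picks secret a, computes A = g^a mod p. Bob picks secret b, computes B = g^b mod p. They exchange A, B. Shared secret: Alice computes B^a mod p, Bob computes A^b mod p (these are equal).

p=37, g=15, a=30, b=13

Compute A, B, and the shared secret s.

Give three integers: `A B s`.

Answer: 11 20 11

Derivation:
A = 15^30 mod 37  (bits of 30 = 11110)
  bit 0 = 1: r = r^2 * 15 mod 37 = 1^2 * 15 = 1*15 = 15
  bit 1 = 1: r = r^2 * 15 mod 37 = 15^2 * 15 = 3*15 = 8
  bit 2 = 1: r = r^2 * 15 mod 37 = 8^2 * 15 = 27*15 = 35
  bit 3 = 1: r = r^2 * 15 mod 37 = 35^2 * 15 = 4*15 = 23
  bit 4 = 0: r = r^2 mod 37 = 23^2 = 11
  -> A = 11
B = 15^13 mod 37  (bits of 13 = 1101)
  bit 0 = 1: r = r^2 * 15 mod 37 = 1^2 * 15 = 1*15 = 15
  bit 1 = 1: r = r^2 * 15 mod 37 = 15^2 * 15 = 3*15 = 8
  bit 2 = 0: r = r^2 mod 37 = 8^2 = 27
  bit 3 = 1: r = r^2 * 15 mod 37 = 27^2 * 15 = 26*15 = 20
  -> B = 20
s = B^a = 20^30 mod 37  (bits of 30 = 11110)
  bit 0 = 1: r = r^2 * 20 mod 37 = 1^2 * 20 = 1*20 = 20
  bit 1 = 1: r = r^2 * 20 mod 37 = 20^2 * 20 = 30*20 = 8
  bit 2 = 1: r = r^2 * 20 mod 37 = 8^2 * 20 = 27*20 = 22
  bit 3 = 1: r = r^2 * 20 mod 37 = 22^2 * 20 = 3*20 = 23
  bit 4 = 0: r = r^2 mod 37 = 23^2 = 11
  -> s = B^a = 11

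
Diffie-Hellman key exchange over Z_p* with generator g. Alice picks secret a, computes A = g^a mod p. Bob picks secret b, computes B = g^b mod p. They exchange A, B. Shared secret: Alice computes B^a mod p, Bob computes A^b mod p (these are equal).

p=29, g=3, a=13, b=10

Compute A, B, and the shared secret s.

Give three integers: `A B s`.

Answer: 19 5 6

Derivation:
A = 3^13 mod 29  (bits of 13 = 1101)
  bit 0 = 1: r = r^2 * 3 mod 29 = 1^2 * 3 = 1*3 = 3
  bit 1 = 1: r = r^2 * 3 mod 29 = 3^2 * 3 = 9*3 = 27
  bit 2 = 0: r = r^2 mod 29 = 27^2 = 4
  bit 3 = 1: r = r^2 * 3 mod 29 = 4^2 * 3 = 16*3 = 19
  -> A = 19
B = 3^10 mod 29  (bits of 10 = 1010)
  bit 0 = 1: r = r^2 * 3 mod 29 = 1^2 * 3 = 1*3 = 3
  bit 1 = 0: r = r^2 mod 29 = 3^2 = 9
  bit 2 = 1: r = r^2 * 3 mod 29 = 9^2 * 3 = 23*3 = 11
  bit 3 = 0: r = r^2 mod 29 = 11^2 = 5
  -> B = 5
s = B^a = 5^13 mod 29  (bits of 13 = 1101)
  bit 0 = 1: r = r^2 * 5 mod 29 = 1^2 * 5 = 1*5 = 5
  bit 1 = 1: r = r^2 * 5 mod 29 = 5^2 * 5 = 25*5 = 9
  bit 2 = 0: r = r^2 mod 29 = 9^2 = 23
  bit 3 = 1: r = r^2 * 5 mod 29 = 23^2 * 5 = 7*5 = 6
  -> s = B^a = 6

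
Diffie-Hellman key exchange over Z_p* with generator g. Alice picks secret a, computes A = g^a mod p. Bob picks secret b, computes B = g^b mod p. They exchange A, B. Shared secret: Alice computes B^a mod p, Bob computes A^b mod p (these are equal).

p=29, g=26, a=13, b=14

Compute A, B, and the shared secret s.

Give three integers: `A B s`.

A = 26^13 mod 29  (bits of 13 = 1101)
  bit 0 = 1: r = r^2 * 26 mod 29 = 1^2 * 26 = 1*26 = 26
  bit 1 = 1: r = r^2 * 26 mod 29 = 26^2 * 26 = 9*26 = 2
  bit 2 = 0: r = r^2 mod 29 = 2^2 = 4
  bit 3 = 1: r = r^2 * 26 mod 29 = 4^2 * 26 = 16*26 = 10
  -> A = 10
B = 26^14 mod 29  (bits of 14 = 1110)
  bit 0 = 1: r = r^2 * 26 mod 29 = 1^2 * 26 = 1*26 = 26
  bit 1 = 1: r = r^2 * 26 mod 29 = 26^2 * 26 = 9*26 = 2
  bit 2 = 1: r = r^2 * 26 mod 29 = 2^2 * 26 = 4*26 = 17
  bit 3 = 0: r = r^2 mod 29 = 17^2 = 28
  -> B = 28
s = B^a = 28^13 mod 29  (bits of 13 = 1101)
  bit 0 = 1: r = r^2 * 28 mod 29 = 1^2 * 28 = 1*28 = 28
  bit 1 = 1: r = r^2 * 28 mod 29 = 28^2 * 28 = 1*28 = 28
  bit 2 = 0: r = r^2 mod 29 = 28^2 = 1
  bit 3 = 1: r = r^2 * 28 mod 29 = 1^2 * 28 = 1*28 = 28
  -> s = B^a = 28

Answer: 10 28 28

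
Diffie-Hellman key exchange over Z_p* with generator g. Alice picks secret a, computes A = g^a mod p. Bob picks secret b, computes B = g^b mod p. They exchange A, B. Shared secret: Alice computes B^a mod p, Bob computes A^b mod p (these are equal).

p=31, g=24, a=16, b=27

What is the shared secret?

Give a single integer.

Answer: 16

Derivation:
A = 24^16 mod 31  (bits of 16 = 10000)
  bit 0 = 1: r = r^2 * 24 mod 31 = 1^2 * 24 = 1*24 = 24
  bit 1 = 0: r = r^2 mod 31 = 24^2 = 18
  bit 2 = 0: r = r^2 mod 31 = 18^2 = 14
  bit 3 = 0: r = r^2 mod 31 = 14^2 = 10
  bit 4 = 0: r = r^2 mod 31 = 10^2 = 7
  -> A = 7
B = 24^27 mod 31  (bits of 27 = 11011)
  bit 0 = 1: r = r^2 * 24 mod 31 = 1^2 * 24 = 1*24 = 24
  bit 1 = 1: r = r^2 * 24 mod 31 = 24^2 * 24 = 18*24 = 29
  bit 2 = 0: r = r^2 mod 31 = 29^2 = 4
  bit 3 = 1: r = r^2 * 24 mod 31 = 4^2 * 24 = 16*24 = 12
  bit 4 = 1: r = r^2 * 24 mod 31 = 12^2 * 24 = 20*24 = 15
  -> B = 15
s = B^a = 15^16 mod 31  (bits of 16 = 10000)
  bit 0 = 1: r = r^2 * 15 mod 31 = 1^2 * 15 = 1*15 = 15
  bit 1 = 0: r = r^2 mod 31 = 15^2 = 8
  bit 2 = 0: r = r^2 mod 31 = 8^2 = 2
  bit 3 = 0: r = r^2 mod 31 = 2^2 = 4
  bit 4 = 0: r = r^2 mod 31 = 4^2 = 16
  -> s = B^a = 16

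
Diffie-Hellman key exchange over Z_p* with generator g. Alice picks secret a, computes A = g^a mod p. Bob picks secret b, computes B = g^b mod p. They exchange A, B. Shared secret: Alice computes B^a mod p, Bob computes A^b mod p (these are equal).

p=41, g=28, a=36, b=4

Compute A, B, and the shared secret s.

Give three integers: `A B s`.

Answer: 23 25 16

Derivation:
A = 28^36 mod 41  (bits of 36 = 100100)
  bit 0 = 1: r = r^2 * 28 mod 41 = 1^2 * 28 = 1*28 = 28
  bit 1 = 0: r = r^2 mod 41 = 28^2 = 5
  bit 2 = 0: r = r^2 mod 41 = 5^2 = 25
  bit 3 = 1: r = r^2 * 28 mod 41 = 25^2 * 28 = 10*28 = 34
  bit 4 = 0: r = r^2 mod 41 = 34^2 = 8
  bit 5 = 0: r = r^2 mod 41 = 8^2 = 23
  -> A = 23
B = 28^4 mod 41  (bits of 4 = 100)
  bit 0 = 1: r = r^2 * 28 mod 41 = 1^2 * 28 = 1*28 = 28
  bit 1 = 0: r = r^2 mod 41 = 28^2 = 5
  bit 2 = 0: r = r^2 mod 41 = 5^2 = 25
  -> B = 25
s = B^a = 25^36 mod 41  (bits of 36 = 100100)
  bit 0 = 1: r = r^2 * 25 mod 41 = 1^2 * 25 = 1*25 = 25
  bit 1 = 0: r = r^2 mod 41 = 25^2 = 10
  bit 2 = 0: r = r^2 mod 41 = 10^2 = 18
  bit 3 = 1: r = r^2 * 25 mod 41 = 18^2 * 25 = 37*25 = 23
  bit 4 = 0: r = r^2 mod 41 = 23^2 = 37
  bit 5 = 0: r = r^2 mod 41 = 37^2 = 16
  -> s = B^a = 16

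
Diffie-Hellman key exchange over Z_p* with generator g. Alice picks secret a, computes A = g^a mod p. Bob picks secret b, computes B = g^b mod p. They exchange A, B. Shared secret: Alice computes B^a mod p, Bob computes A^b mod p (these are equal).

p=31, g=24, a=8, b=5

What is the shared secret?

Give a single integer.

A = 24^8 mod 31  (bits of 8 = 1000)
  bit 0 = 1: r = r^2 * 24 mod 31 = 1^2 * 24 = 1*24 = 24
  bit 1 = 0: r = r^2 mod 31 = 24^2 = 18
  bit 2 = 0: r = r^2 mod 31 = 18^2 = 14
  bit 3 = 0: r = r^2 mod 31 = 14^2 = 10
  -> A = 10
B = 24^5 mod 31  (bits of 5 = 101)
  bit 0 = 1: r = r^2 * 24 mod 31 = 1^2 * 24 = 1*24 = 24
  bit 1 = 0: r = r^2 mod 31 = 24^2 = 18
  bit 2 = 1: r = r^2 * 24 mod 31 = 18^2 * 24 = 14*24 = 26
  -> B = 26
s = B^a = 26^8 mod 31  (bits of 8 = 1000)
  bit 0 = 1: r = r^2 * 26 mod 31 = 1^2 * 26 = 1*26 = 26
  bit 1 = 0: r = r^2 mod 31 = 26^2 = 25
  bit 2 = 0: r = r^2 mod 31 = 25^2 = 5
  bit 3 = 0: r = r^2 mod 31 = 5^2 = 25
  -> s = B^a = 25

Answer: 25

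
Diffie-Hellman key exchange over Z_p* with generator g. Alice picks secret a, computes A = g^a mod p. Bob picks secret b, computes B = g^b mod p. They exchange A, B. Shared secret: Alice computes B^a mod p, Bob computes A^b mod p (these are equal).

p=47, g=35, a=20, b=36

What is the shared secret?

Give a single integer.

A = 35^20 mod 47  (bits of 20 = 10100)
  bit 0 = 1: r = r^2 * 35 mod 47 = 1^2 * 35 = 1*35 = 35
  bit 1 = 0: r = r^2 mod 47 = 35^2 = 3
  bit 2 = 1: r = r^2 * 35 mod 47 = 3^2 * 35 = 9*35 = 33
  bit 3 = 0: r = r^2 mod 47 = 33^2 = 8
  bit 4 = 0: r = r^2 mod 47 = 8^2 = 17
  -> A = 17
B = 35^36 mod 47  (bits of 36 = 100100)
  bit 0 = 1: r = r^2 * 35 mod 47 = 1^2 * 35 = 1*35 = 35
  bit 1 = 0: r = r^2 mod 47 = 35^2 = 3
  bit 2 = 0: r = r^2 mod 47 = 3^2 = 9
  bit 3 = 1: r = r^2 * 35 mod 47 = 9^2 * 35 = 34*35 = 15
  bit 4 = 0: r = r^2 mod 47 = 15^2 = 37
  bit 5 = 0: r = r^2 mod 47 = 37^2 = 6
  -> B = 6
s = B^a = 6^20 mod 47  (bits of 20 = 10100)
  bit 0 = 1: r = r^2 * 6 mod 47 = 1^2 * 6 = 1*6 = 6
  bit 1 = 0: r = r^2 mod 47 = 6^2 = 36
  bit 2 = 1: r = r^2 * 6 mod 47 = 36^2 * 6 = 27*6 = 21
  bit 3 = 0: r = r^2 mod 47 = 21^2 = 18
  bit 4 = 0: r = r^2 mod 47 = 18^2 = 42
  -> s = B^a = 42

Answer: 42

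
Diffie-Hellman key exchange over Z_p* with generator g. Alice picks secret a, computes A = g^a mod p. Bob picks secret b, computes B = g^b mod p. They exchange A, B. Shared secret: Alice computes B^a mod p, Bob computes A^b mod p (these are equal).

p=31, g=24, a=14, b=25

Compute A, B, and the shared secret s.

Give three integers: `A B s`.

A = 24^14 mod 31  (bits of 14 = 1110)
  bit 0 = 1: r = r^2 * 24 mod 31 = 1^2 * 24 = 1*24 = 24
  bit 1 = 1: r = r^2 * 24 mod 31 = 24^2 * 24 = 18*24 = 29
  bit 2 = 1: r = r^2 * 24 mod 31 = 29^2 * 24 = 4*24 = 3
  bit 3 = 0: r = r^2 mod 31 = 3^2 = 9
  -> A = 9
B = 24^25 mod 31  (bits of 25 = 11001)
  bit 0 = 1: r = r^2 * 24 mod 31 = 1^2 * 24 = 1*24 = 24
  bit 1 = 1: r = r^2 * 24 mod 31 = 24^2 * 24 = 18*24 = 29
  bit 2 = 0: r = r^2 mod 31 = 29^2 = 4
  bit 3 = 0: r = r^2 mod 31 = 4^2 = 16
  bit 4 = 1: r = r^2 * 24 mod 31 = 16^2 * 24 = 8*24 = 6
  -> B = 6
s = B^a = 6^14 mod 31  (bits of 14 = 1110)
  bit 0 = 1: r = r^2 * 6 mod 31 = 1^2 * 6 = 1*6 = 6
  bit 1 = 1: r = r^2 * 6 mod 31 = 6^2 * 6 = 5*6 = 30
  bit 2 = 1: r = r^2 * 6 mod 31 = 30^2 * 6 = 1*6 = 6
  bit 3 = 0: r = r^2 mod 31 = 6^2 = 5
  -> s = B^a = 5

Answer: 9 6 5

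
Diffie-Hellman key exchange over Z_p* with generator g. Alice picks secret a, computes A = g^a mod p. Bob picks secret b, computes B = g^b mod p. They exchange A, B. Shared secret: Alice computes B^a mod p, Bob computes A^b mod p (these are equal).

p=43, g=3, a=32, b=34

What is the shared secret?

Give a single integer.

Answer: 17

Derivation:
A = 3^32 mod 43  (bits of 32 = 100000)
  bit 0 = 1: r = r^2 * 3 mod 43 = 1^2 * 3 = 1*3 = 3
  bit 1 = 0: r = r^2 mod 43 = 3^2 = 9
  bit 2 = 0: r = r^2 mod 43 = 9^2 = 38
  bit 3 = 0: r = r^2 mod 43 = 38^2 = 25
  bit 4 = 0: r = r^2 mod 43 = 25^2 = 23
  bit 5 = 0: r = r^2 mod 43 = 23^2 = 13
  -> A = 13
B = 3^34 mod 43  (bits of 34 = 100010)
  bit 0 = 1: r = r^2 * 3 mod 43 = 1^2 * 3 = 1*3 = 3
  bit 1 = 0: r = r^2 mod 43 = 3^2 = 9
  bit 2 = 0: r = r^2 mod 43 = 9^2 = 38
  bit 3 = 0: r = r^2 mod 43 = 38^2 = 25
  bit 4 = 1: r = r^2 * 3 mod 43 = 25^2 * 3 = 23*3 = 26
  bit 5 = 0: r = r^2 mod 43 = 26^2 = 31
  -> B = 31
s = B^a = 31^32 mod 43  (bits of 32 = 100000)
  bit 0 = 1: r = r^2 * 31 mod 43 = 1^2 * 31 = 1*31 = 31
  bit 1 = 0: r = r^2 mod 43 = 31^2 = 15
  bit 2 = 0: r = r^2 mod 43 = 15^2 = 10
  bit 3 = 0: r = r^2 mod 43 = 10^2 = 14
  bit 4 = 0: r = r^2 mod 43 = 14^2 = 24
  bit 5 = 0: r = r^2 mod 43 = 24^2 = 17
  -> s = B^a = 17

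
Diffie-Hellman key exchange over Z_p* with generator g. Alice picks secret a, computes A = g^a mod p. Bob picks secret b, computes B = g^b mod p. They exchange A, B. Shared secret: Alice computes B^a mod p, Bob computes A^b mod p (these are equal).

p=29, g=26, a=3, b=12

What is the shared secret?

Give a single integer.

Answer: 7

Derivation:
A = 26^3 mod 29  (bits of 3 = 11)
  bit 0 = 1: r = r^2 * 26 mod 29 = 1^2 * 26 = 1*26 = 26
  bit 1 = 1: r = r^2 * 26 mod 29 = 26^2 * 26 = 9*26 = 2
  -> A = 2
B = 26^12 mod 29  (bits of 12 = 1100)
  bit 0 = 1: r = r^2 * 26 mod 29 = 1^2 * 26 = 1*26 = 26
  bit 1 = 1: r = r^2 * 26 mod 29 = 26^2 * 26 = 9*26 = 2
  bit 2 = 0: r = r^2 mod 29 = 2^2 = 4
  bit 3 = 0: r = r^2 mod 29 = 4^2 = 16
  -> B = 16
s = B^a = 16^3 mod 29  (bits of 3 = 11)
  bit 0 = 1: r = r^2 * 16 mod 29 = 1^2 * 16 = 1*16 = 16
  bit 1 = 1: r = r^2 * 16 mod 29 = 16^2 * 16 = 24*16 = 7
  -> s = B^a = 7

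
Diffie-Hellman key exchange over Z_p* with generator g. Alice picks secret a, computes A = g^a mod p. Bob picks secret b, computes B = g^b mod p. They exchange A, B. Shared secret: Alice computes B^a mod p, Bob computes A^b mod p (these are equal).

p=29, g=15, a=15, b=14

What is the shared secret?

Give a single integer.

Answer: 28

Derivation:
A = 15^15 mod 29  (bits of 15 = 1111)
  bit 0 = 1: r = r^2 * 15 mod 29 = 1^2 * 15 = 1*15 = 15
  bit 1 = 1: r = r^2 * 15 mod 29 = 15^2 * 15 = 22*15 = 11
  bit 2 = 1: r = r^2 * 15 mod 29 = 11^2 * 15 = 5*15 = 17
  bit 3 = 1: r = r^2 * 15 mod 29 = 17^2 * 15 = 28*15 = 14
  -> A = 14
B = 15^14 mod 29  (bits of 14 = 1110)
  bit 0 = 1: r = r^2 * 15 mod 29 = 1^2 * 15 = 1*15 = 15
  bit 1 = 1: r = r^2 * 15 mod 29 = 15^2 * 15 = 22*15 = 11
  bit 2 = 1: r = r^2 * 15 mod 29 = 11^2 * 15 = 5*15 = 17
  bit 3 = 0: r = r^2 mod 29 = 17^2 = 28
  -> B = 28
s = B^a = 28^15 mod 29  (bits of 15 = 1111)
  bit 0 = 1: r = r^2 * 28 mod 29 = 1^2 * 28 = 1*28 = 28
  bit 1 = 1: r = r^2 * 28 mod 29 = 28^2 * 28 = 1*28 = 28
  bit 2 = 1: r = r^2 * 28 mod 29 = 28^2 * 28 = 1*28 = 28
  bit 3 = 1: r = r^2 * 28 mod 29 = 28^2 * 28 = 1*28 = 28
  -> s = B^a = 28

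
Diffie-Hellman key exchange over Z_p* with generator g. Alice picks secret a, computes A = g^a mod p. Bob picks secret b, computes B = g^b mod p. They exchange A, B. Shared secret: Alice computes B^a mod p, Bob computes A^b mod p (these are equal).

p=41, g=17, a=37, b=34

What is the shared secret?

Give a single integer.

Answer: 20

Derivation:
A = 17^37 mod 41  (bits of 37 = 100101)
  bit 0 = 1: r = r^2 * 17 mod 41 = 1^2 * 17 = 1*17 = 17
  bit 1 = 0: r = r^2 mod 41 = 17^2 = 2
  bit 2 = 0: r = r^2 mod 41 = 2^2 = 4
  bit 3 = 1: r = r^2 * 17 mod 41 = 4^2 * 17 = 16*17 = 26
  bit 4 = 0: r = r^2 mod 41 = 26^2 = 20
  bit 5 = 1: r = r^2 * 17 mod 41 = 20^2 * 17 = 31*17 = 35
  -> A = 35
B = 17^34 mod 41  (bits of 34 = 100010)
  bit 0 = 1: r = r^2 * 17 mod 41 = 1^2 * 17 = 1*17 = 17
  bit 1 = 0: r = r^2 mod 41 = 17^2 = 2
  bit 2 = 0: r = r^2 mod 41 = 2^2 = 4
  bit 3 = 0: r = r^2 mod 41 = 4^2 = 16
  bit 4 = 1: r = r^2 * 17 mod 41 = 16^2 * 17 = 10*17 = 6
  bit 5 = 0: r = r^2 mod 41 = 6^2 = 36
  -> B = 36
s = B^a = 36^37 mod 41  (bits of 37 = 100101)
  bit 0 = 1: r = r^2 * 36 mod 41 = 1^2 * 36 = 1*36 = 36
  bit 1 = 0: r = r^2 mod 41 = 36^2 = 25
  bit 2 = 0: r = r^2 mod 41 = 25^2 = 10
  bit 3 = 1: r = r^2 * 36 mod 41 = 10^2 * 36 = 18*36 = 33
  bit 4 = 0: r = r^2 mod 41 = 33^2 = 23
  bit 5 = 1: r = r^2 * 36 mod 41 = 23^2 * 36 = 37*36 = 20
  -> s = B^a = 20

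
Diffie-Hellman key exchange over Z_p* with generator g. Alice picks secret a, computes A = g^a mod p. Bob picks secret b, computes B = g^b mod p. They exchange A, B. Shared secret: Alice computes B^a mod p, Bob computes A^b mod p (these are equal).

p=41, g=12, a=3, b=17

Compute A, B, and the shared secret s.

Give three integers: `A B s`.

A = 12^3 mod 41  (bits of 3 = 11)
  bit 0 = 1: r = r^2 * 12 mod 41 = 1^2 * 12 = 1*12 = 12
  bit 1 = 1: r = r^2 * 12 mod 41 = 12^2 * 12 = 21*12 = 6
  -> A = 6
B = 12^17 mod 41  (bits of 17 = 10001)
  bit 0 = 1: r = r^2 * 12 mod 41 = 1^2 * 12 = 1*12 = 12
  bit 1 = 0: r = r^2 mod 41 = 12^2 = 21
  bit 2 = 0: r = r^2 mod 41 = 21^2 = 31
  bit 3 = 0: r = r^2 mod 41 = 31^2 = 18
  bit 4 = 1: r = r^2 * 12 mod 41 = 18^2 * 12 = 37*12 = 34
  -> B = 34
s = B^a = 34^3 mod 41  (bits of 3 = 11)
  bit 0 = 1: r = r^2 * 34 mod 41 = 1^2 * 34 = 1*34 = 34
  bit 1 = 1: r = r^2 * 34 mod 41 = 34^2 * 34 = 8*34 = 26
  -> s = B^a = 26

Answer: 6 34 26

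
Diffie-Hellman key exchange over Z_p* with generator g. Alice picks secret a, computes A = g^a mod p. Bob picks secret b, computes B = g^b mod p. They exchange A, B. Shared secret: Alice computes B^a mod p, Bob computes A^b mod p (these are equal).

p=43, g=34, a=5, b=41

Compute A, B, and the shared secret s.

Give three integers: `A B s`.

Answer: 33 19 30

Derivation:
A = 34^5 mod 43  (bits of 5 = 101)
  bit 0 = 1: r = r^2 * 34 mod 43 = 1^2 * 34 = 1*34 = 34
  bit 1 = 0: r = r^2 mod 43 = 34^2 = 38
  bit 2 = 1: r = r^2 * 34 mod 43 = 38^2 * 34 = 25*34 = 33
  -> A = 33
B = 34^41 mod 43  (bits of 41 = 101001)
  bit 0 = 1: r = r^2 * 34 mod 43 = 1^2 * 34 = 1*34 = 34
  bit 1 = 0: r = r^2 mod 43 = 34^2 = 38
  bit 2 = 1: r = r^2 * 34 mod 43 = 38^2 * 34 = 25*34 = 33
  bit 3 = 0: r = r^2 mod 43 = 33^2 = 14
  bit 4 = 0: r = r^2 mod 43 = 14^2 = 24
  bit 5 = 1: r = r^2 * 34 mod 43 = 24^2 * 34 = 17*34 = 19
  -> B = 19
s = B^a = 19^5 mod 43  (bits of 5 = 101)
  bit 0 = 1: r = r^2 * 19 mod 43 = 1^2 * 19 = 1*19 = 19
  bit 1 = 0: r = r^2 mod 43 = 19^2 = 17
  bit 2 = 1: r = r^2 * 19 mod 43 = 17^2 * 19 = 31*19 = 30
  -> s = B^a = 30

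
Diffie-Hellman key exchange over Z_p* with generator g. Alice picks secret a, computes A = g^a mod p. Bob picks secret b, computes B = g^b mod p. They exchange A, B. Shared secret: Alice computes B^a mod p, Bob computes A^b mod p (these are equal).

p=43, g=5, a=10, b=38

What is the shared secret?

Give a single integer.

Answer: 25

Derivation:
A = 5^10 mod 43  (bits of 10 = 1010)
  bit 0 = 1: r = r^2 * 5 mod 43 = 1^2 * 5 = 1*5 = 5
  bit 1 = 0: r = r^2 mod 43 = 5^2 = 25
  bit 2 = 1: r = r^2 * 5 mod 43 = 25^2 * 5 = 23*5 = 29
  bit 3 = 0: r = r^2 mod 43 = 29^2 = 24
  -> A = 24
B = 5^38 mod 43  (bits of 38 = 100110)
  bit 0 = 1: r = r^2 * 5 mod 43 = 1^2 * 5 = 1*5 = 5
  bit 1 = 0: r = r^2 mod 43 = 5^2 = 25
  bit 2 = 0: r = r^2 mod 43 = 25^2 = 23
  bit 3 = 1: r = r^2 * 5 mod 43 = 23^2 * 5 = 13*5 = 22
  bit 4 = 1: r = r^2 * 5 mod 43 = 22^2 * 5 = 11*5 = 12
  bit 5 = 0: r = r^2 mod 43 = 12^2 = 15
  -> B = 15
s = B^a = 15^10 mod 43  (bits of 10 = 1010)
  bit 0 = 1: r = r^2 * 15 mod 43 = 1^2 * 15 = 1*15 = 15
  bit 1 = 0: r = r^2 mod 43 = 15^2 = 10
  bit 2 = 1: r = r^2 * 15 mod 43 = 10^2 * 15 = 14*15 = 38
  bit 3 = 0: r = r^2 mod 43 = 38^2 = 25
  -> s = B^a = 25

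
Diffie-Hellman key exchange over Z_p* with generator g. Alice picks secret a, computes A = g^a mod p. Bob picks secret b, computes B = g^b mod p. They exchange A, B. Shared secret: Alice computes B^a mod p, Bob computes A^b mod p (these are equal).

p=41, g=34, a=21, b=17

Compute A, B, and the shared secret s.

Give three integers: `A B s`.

A = 34^21 mod 41  (bits of 21 = 10101)
  bit 0 = 1: r = r^2 * 34 mod 41 = 1^2 * 34 = 1*34 = 34
  bit 1 = 0: r = r^2 mod 41 = 34^2 = 8
  bit 2 = 1: r = r^2 * 34 mod 41 = 8^2 * 34 = 23*34 = 3
  bit 3 = 0: r = r^2 mod 41 = 3^2 = 9
  bit 4 = 1: r = r^2 * 34 mod 41 = 9^2 * 34 = 40*34 = 7
  -> A = 7
B = 34^17 mod 41  (bits of 17 = 10001)
  bit 0 = 1: r = r^2 * 34 mod 41 = 1^2 * 34 = 1*34 = 34
  bit 1 = 0: r = r^2 mod 41 = 34^2 = 8
  bit 2 = 0: r = r^2 mod 41 = 8^2 = 23
  bit 3 = 0: r = r^2 mod 41 = 23^2 = 37
  bit 4 = 1: r = r^2 * 34 mod 41 = 37^2 * 34 = 16*34 = 11
  -> B = 11
s = B^a = 11^21 mod 41  (bits of 21 = 10101)
  bit 0 = 1: r = r^2 * 11 mod 41 = 1^2 * 11 = 1*11 = 11
  bit 1 = 0: r = r^2 mod 41 = 11^2 = 39
  bit 2 = 1: r = r^2 * 11 mod 41 = 39^2 * 11 = 4*11 = 3
  bit 3 = 0: r = r^2 mod 41 = 3^2 = 9
  bit 4 = 1: r = r^2 * 11 mod 41 = 9^2 * 11 = 40*11 = 30
  -> s = B^a = 30

Answer: 7 11 30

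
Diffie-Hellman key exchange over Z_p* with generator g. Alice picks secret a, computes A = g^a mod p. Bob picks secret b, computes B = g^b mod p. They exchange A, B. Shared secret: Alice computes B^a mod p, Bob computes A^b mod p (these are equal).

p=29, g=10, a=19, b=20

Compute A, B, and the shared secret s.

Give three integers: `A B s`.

A = 10^19 mod 29  (bits of 19 = 10011)
  bit 0 = 1: r = r^2 * 10 mod 29 = 1^2 * 10 = 1*10 = 10
  bit 1 = 0: r = r^2 mod 29 = 10^2 = 13
  bit 2 = 0: r = r^2 mod 29 = 13^2 = 24
  bit 3 = 1: r = r^2 * 10 mod 29 = 24^2 * 10 = 25*10 = 18
  bit 4 = 1: r = r^2 * 10 mod 29 = 18^2 * 10 = 5*10 = 21
  -> A = 21
B = 10^20 mod 29  (bits of 20 = 10100)
  bit 0 = 1: r = r^2 * 10 mod 29 = 1^2 * 10 = 1*10 = 10
  bit 1 = 0: r = r^2 mod 29 = 10^2 = 13
  bit 2 = 1: r = r^2 * 10 mod 29 = 13^2 * 10 = 24*10 = 8
  bit 3 = 0: r = r^2 mod 29 = 8^2 = 6
  bit 4 = 0: r = r^2 mod 29 = 6^2 = 7
  -> B = 7
s = B^a = 7^19 mod 29  (bits of 19 = 10011)
  bit 0 = 1: r = r^2 * 7 mod 29 = 1^2 * 7 = 1*7 = 7
  bit 1 = 0: r = r^2 mod 29 = 7^2 = 20
  bit 2 = 0: r = r^2 mod 29 = 20^2 = 23
  bit 3 = 1: r = r^2 * 7 mod 29 = 23^2 * 7 = 7*7 = 20
  bit 4 = 1: r = r^2 * 7 mod 29 = 20^2 * 7 = 23*7 = 16
  -> s = B^a = 16

Answer: 21 7 16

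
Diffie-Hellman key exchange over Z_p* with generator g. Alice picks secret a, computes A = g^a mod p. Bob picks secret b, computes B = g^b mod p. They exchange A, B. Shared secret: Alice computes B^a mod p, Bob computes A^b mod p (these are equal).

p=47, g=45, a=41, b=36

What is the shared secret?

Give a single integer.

A = 45^41 mod 47  (bits of 41 = 101001)
  bit 0 = 1: r = r^2 * 45 mod 47 = 1^2 * 45 = 1*45 = 45
  bit 1 = 0: r = r^2 mod 47 = 45^2 = 4
  bit 2 = 1: r = r^2 * 45 mod 47 = 4^2 * 45 = 16*45 = 15
  bit 3 = 0: r = r^2 mod 47 = 15^2 = 37
  bit 4 = 0: r = r^2 mod 47 = 37^2 = 6
  bit 5 = 1: r = r^2 * 45 mod 47 = 6^2 * 45 = 36*45 = 22
  -> A = 22
B = 45^36 mod 47  (bits of 36 = 100100)
  bit 0 = 1: r = r^2 * 45 mod 47 = 1^2 * 45 = 1*45 = 45
  bit 1 = 0: r = r^2 mod 47 = 45^2 = 4
  bit 2 = 0: r = r^2 mod 47 = 4^2 = 16
  bit 3 = 1: r = r^2 * 45 mod 47 = 16^2 * 45 = 21*45 = 5
  bit 4 = 0: r = r^2 mod 47 = 5^2 = 25
  bit 5 = 0: r = r^2 mod 47 = 25^2 = 14
  -> B = 14
s = B^a = 14^41 mod 47  (bits of 41 = 101001)
  bit 0 = 1: r = r^2 * 14 mod 47 = 1^2 * 14 = 1*14 = 14
  bit 1 = 0: r = r^2 mod 47 = 14^2 = 8
  bit 2 = 1: r = r^2 * 14 mod 47 = 8^2 * 14 = 17*14 = 3
  bit 3 = 0: r = r^2 mod 47 = 3^2 = 9
  bit 4 = 0: r = r^2 mod 47 = 9^2 = 34
  bit 5 = 1: r = r^2 * 14 mod 47 = 34^2 * 14 = 28*14 = 16
  -> s = B^a = 16

Answer: 16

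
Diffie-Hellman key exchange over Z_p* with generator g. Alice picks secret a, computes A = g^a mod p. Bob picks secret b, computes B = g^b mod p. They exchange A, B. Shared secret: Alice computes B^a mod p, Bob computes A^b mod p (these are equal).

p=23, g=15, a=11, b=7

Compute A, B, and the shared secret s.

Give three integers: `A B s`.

A = 15^11 mod 23  (bits of 11 = 1011)
  bit 0 = 1: r = r^2 * 15 mod 23 = 1^2 * 15 = 1*15 = 15
  bit 1 = 0: r = r^2 mod 23 = 15^2 = 18
  bit 2 = 1: r = r^2 * 15 mod 23 = 18^2 * 15 = 2*15 = 7
  bit 3 = 1: r = r^2 * 15 mod 23 = 7^2 * 15 = 3*15 = 22
  -> A = 22
B = 15^7 mod 23  (bits of 7 = 111)
  bit 0 = 1: r = r^2 * 15 mod 23 = 1^2 * 15 = 1*15 = 15
  bit 1 = 1: r = r^2 * 15 mod 23 = 15^2 * 15 = 18*15 = 17
  bit 2 = 1: r = r^2 * 15 mod 23 = 17^2 * 15 = 13*15 = 11
  -> B = 11
s = B^a = 11^11 mod 23  (bits of 11 = 1011)
  bit 0 = 1: r = r^2 * 11 mod 23 = 1^2 * 11 = 1*11 = 11
  bit 1 = 0: r = r^2 mod 23 = 11^2 = 6
  bit 2 = 1: r = r^2 * 11 mod 23 = 6^2 * 11 = 13*11 = 5
  bit 3 = 1: r = r^2 * 11 mod 23 = 5^2 * 11 = 2*11 = 22
  -> s = B^a = 22

Answer: 22 11 22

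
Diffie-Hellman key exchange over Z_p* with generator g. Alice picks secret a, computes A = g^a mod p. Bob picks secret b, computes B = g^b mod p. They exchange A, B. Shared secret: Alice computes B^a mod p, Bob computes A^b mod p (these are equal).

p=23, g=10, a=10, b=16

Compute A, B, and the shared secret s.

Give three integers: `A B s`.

Answer: 16 4 6

Derivation:
A = 10^10 mod 23  (bits of 10 = 1010)
  bit 0 = 1: r = r^2 * 10 mod 23 = 1^2 * 10 = 1*10 = 10
  bit 1 = 0: r = r^2 mod 23 = 10^2 = 8
  bit 2 = 1: r = r^2 * 10 mod 23 = 8^2 * 10 = 18*10 = 19
  bit 3 = 0: r = r^2 mod 23 = 19^2 = 16
  -> A = 16
B = 10^16 mod 23  (bits of 16 = 10000)
  bit 0 = 1: r = r^2 * 10 mod 23 = 1^2 * 10 = 1*10 = 10
  bit 1 = 0: r = r^2 mod 23 = 10^2 = 8
  bit 2 = 0: r = r^2 mod 23 = 8^2 = 18
  bit 3 = 0: r = r^2 mod 23 = 18^2 = 2
  bit 4 = 0: r = r^2 mod 23 = 2^2 = 4
  -> B = 4
s = B^a = 4^10 mod 23  (bits of 10 = 1010)
  bit 0 = 1: r = r^2 * 4 mod 23 = 1^2 * 4 = 1*4 = 4
  bit 1 = 0: r = r^2 mod 23 = 4^2 = 16
  bit 2 = 1: r = r^2 * 4 mod 23 = 16^2 * 4 = 3*4 = 12
  bit 3 = 0: r = r^2 mod 23 = 12^2 = 6
  -> s = B^a = 6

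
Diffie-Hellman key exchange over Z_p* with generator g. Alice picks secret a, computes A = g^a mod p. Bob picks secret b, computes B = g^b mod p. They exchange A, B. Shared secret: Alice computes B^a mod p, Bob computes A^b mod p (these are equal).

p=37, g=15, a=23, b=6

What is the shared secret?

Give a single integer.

Answer: 11

Derivation:
A = 15^23 mod 37  (bits of 23 = 10111)
  bit 0 = 1: r = r^2 * 15 mod 37 = 1^2 * 15 = 1*15 = 15
  bit 1 = 0: r = r^2 mod 37 = 15^2 = 3
  bit 2 = 1: r = r^2 * 15 mod 37 = 3^2 * 15 = 9*15 = 24
  bit 3 = 1: r = r^2 * 15 mod 37 = 24^2 * 15 = 21*15 = 19
  bit 4 = 1: r = r^2 * 15 mod 37 = 19^2 * 15 = 28*15 = 13
  -> A = 13
B = 15^6 mod 37  (bits of 6 = 110)
  bit 0 = 1: r = r^2 * 15 mod 37 = 1^2 * 15 = 1*15 = 15
  bit 1 = 1: r = r^2 * 15 mod 37 = 15^2 * 15 = 3*15 = 8
  bit 2 = 0: r = r^2 mod 37 = 8^2 = 27
  -> B = 27
s = B^a = 27^23 mod 37  (bits of 23 = 10111)
  bit 0 = 1: r = r^2 * 27 mod 37 = 1^2 * 27 = 1*27 = 27
  bit 1 = 0: r = r^2 mod 37 = 27^2 = 26
  bit 2 = 1: r = r^2 * 27 mod 37 = 26^2 * 27 = 10*27 = 11
  bit 3 = 1: r = r^2 * 27 mod 37 = 11^2 * 27 = 10*27 = 11
  bit 4 = 1: r = r^2 * 27 mod 37 = 11^2 * 27 = 10*27 = 11
  -> s = B^a = 11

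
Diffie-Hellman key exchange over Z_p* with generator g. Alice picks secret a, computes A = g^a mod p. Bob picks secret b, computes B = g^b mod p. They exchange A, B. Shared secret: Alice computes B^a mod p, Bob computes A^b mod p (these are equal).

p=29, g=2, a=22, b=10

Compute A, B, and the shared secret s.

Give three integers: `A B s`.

Answer: 5 9 20

Derivation:
A = 2^22 mod 29  (bits of 22 = 10110)
  bit 0 = 1: r = r^2 * 2 mod 29 = 1^2 * 2 = 1*2 = 2
  bit 1 = 0: r = r^2 mod 29 = 2^2 = 4
  bit 2 = 1: r = r^2 * 2 mod 29 = 4^2 * 2 = 16*2 = 3
  bit 3 = 1: r = r^2 * 2 mod 29 = 3^2 * 2 = 9*2 = 18
  bit 4 = 0: r = r^2 mod 29 = 18^2 = 5
  -> A = 5
B = 2^10 mod 29  (bits of 10 = 1010)
  bit 0 = 1: r = r^2 * 2 mod 29 = 1^2 * 2 = 1*2 = 2
  bit 1 = 0: r = r^2 mod 29 = 2^2 = 4
  bit 2 = 1: r = r^2 * 2 mod 29 = 4^2 * 2 = 16*2 = 3
  bit 3 = 0: r = r^2 mod 29 = 3^2 = 9
  -> B = 9
s = B^a = 9^22 mod 29  (bits of 22 = 10110)
  bit 0 = 1: r = r^2 * 9 mod 29 = 1^2 * 9 = 1*9 = 9
  bit 1 = 0: r = r^2 mod 29 = 9^2 = 23
  bit 2 = 1: r = r^2 * 9 mod 29 = 23^2 * 9 = 7*9 = 5
  bit 3 = 1: r = r^2 * 9 mod 29 = 5^2 * 9 = 25*9 = 22
  bit 4 = 0: r = r^2 mod 29 = 22^2 = 20
  -> s = B^a = 20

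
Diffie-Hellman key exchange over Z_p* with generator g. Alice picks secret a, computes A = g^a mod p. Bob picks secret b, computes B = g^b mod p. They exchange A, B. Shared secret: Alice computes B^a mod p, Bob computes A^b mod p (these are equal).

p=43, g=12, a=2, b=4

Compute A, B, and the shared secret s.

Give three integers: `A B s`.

Answer: 15 10 14

Derivation:
A = 12^2 mod 43  (bits of 2 = 10)
  bit 0 = 1: r = r^2 * 12 mod 43 = 1^2 * 12 = 1*12 = 12
  bit 1 = 0: r = r^2 mod 43 = 12^2 = 15
  -> A = 15
B = 12^4 mod 43  (bits of 4 = 100)
  bit 0 = 1: r = r^2 * 12 mod 43 = 1^2 * 12 = 1*12 = 12
  bit 1 = 0: r = r^2 mod 43 = 12^2 = 15
  bit 2 = 0: r = r^2 mod 43 = 15^2 = 10
  -> B = 10
s = B^a = 10^2 mod 43  (bits of 2 = 10)
  bit 0 = 1: r = r^2 * 10 mod 43 = 1^2 * 10 = 1*10 = 10
  bit 1 = 0: r = r^2 mod 43 = 10^2 = 14
  -> s = B^a = 14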